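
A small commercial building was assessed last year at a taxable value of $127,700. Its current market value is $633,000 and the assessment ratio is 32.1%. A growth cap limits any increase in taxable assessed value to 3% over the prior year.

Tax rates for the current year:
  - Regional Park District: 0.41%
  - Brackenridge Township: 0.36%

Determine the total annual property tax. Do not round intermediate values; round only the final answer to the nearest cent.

$1,012.79

Uncapped assessed value = $633,000 × 0.321 = $203,193
Cap limit = $127,700 × 1.03 = $131,531
Taxable assessed value = min($203,193, $131,531) = $131,531 (cap binds)
Regional Park District: $131,531 × 0.0041 = $539.2771
Brackenridge Township: $131,531 × 0.0036 = $473.5116
Total = $1,012.7887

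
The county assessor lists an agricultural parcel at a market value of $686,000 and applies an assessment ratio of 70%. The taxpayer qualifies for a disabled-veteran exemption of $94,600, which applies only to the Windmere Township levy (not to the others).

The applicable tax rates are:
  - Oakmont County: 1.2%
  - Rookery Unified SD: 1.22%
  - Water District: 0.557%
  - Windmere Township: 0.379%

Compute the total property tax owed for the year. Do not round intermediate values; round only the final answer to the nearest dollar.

$15,757

Assessed value = $686,000 × 0.7 = $480,200
Oakmont County: $480,200 × 0.012 = $5,762.4
Rookery Unified SD: $480,200 × 0.0122 = $5,858.44
Water District: $480,200 × 0.00557 = $2,674.714
Windmere Township: ($480,200 − $94,600) × 0.00379 = $385,600 × 0.00379 = $1,461.424
Total = $15,756.978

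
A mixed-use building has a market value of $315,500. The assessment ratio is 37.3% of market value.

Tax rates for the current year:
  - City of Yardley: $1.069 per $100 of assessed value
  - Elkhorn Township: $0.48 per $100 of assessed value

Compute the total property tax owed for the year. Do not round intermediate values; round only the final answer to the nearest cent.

$1,822.89

Assessed value = $315,500 × 0.373 = $117,681.5
City of Yardley: $117,681.5 × 0.01069 = $1,258.015235
Elkhorn Township: $117,681.5 × 0.0048 = $564.8712
Total = $1,258.015235 + $564.8712 = $1,822.886435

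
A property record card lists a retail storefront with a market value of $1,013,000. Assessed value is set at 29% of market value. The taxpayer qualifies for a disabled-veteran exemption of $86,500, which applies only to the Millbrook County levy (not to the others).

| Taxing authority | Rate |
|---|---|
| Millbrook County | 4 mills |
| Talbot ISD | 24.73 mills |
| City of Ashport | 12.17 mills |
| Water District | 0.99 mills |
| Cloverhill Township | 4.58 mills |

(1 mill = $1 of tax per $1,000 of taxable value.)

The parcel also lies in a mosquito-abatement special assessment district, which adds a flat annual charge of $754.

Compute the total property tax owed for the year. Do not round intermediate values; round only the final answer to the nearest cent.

Assessed value = $1,013,000 × 0.29 = $293,770
Millbrook County: ($293,770 − $86,500) × 0.004 = $207,270 × 0.004 = $829.08
Talbot ISD: $293,770 × 0.02473 = $7,264.9321
City of Ashport: $293,770 × 0.01217 = $3,575.1809
Water District: $293,770 × 0.00099 = $290.8323
Cloverhill Township: $293,770 × 0.00458 = $1,345.4666
Levies subtotal = $13,305.4919
Total = $13,305.4919 + $754 = $14,059.4919

$14,059.49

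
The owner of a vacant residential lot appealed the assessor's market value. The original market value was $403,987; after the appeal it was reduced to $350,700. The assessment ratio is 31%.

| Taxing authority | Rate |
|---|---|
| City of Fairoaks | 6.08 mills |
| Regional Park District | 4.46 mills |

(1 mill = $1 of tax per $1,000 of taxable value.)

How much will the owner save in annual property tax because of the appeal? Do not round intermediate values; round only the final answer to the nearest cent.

Old assessed value = $403,987 × 0.31 = $125,235.97
New assessed value = $350,700 × 0.31 = $108,717
Combined rate = 0.00608 + 0.00446 = 0.01054
Old tax = $125,235.97 × 0.01054 = $1,319.9871238
New tax = $108,717 × 0.01054 = $1,145.87718
Reduction = $1,319.9871238 − $1,145.87718 = $174.1099438

$174.11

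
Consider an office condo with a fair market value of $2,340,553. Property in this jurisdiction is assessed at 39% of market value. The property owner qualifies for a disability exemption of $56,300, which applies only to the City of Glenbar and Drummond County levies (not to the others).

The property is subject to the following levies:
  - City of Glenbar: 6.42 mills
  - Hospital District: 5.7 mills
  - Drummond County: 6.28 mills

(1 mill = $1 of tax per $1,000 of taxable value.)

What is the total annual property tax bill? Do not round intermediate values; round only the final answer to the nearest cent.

$16,080.80

Assessed value = $2,340,553 × 0.39 = $912,815.67
City of Glenbar: ($912,815.67 − $56,300) × 0.00642 = $856,515.67 × 0.00642 = $5,498.8306014
Hospital District: $912,815.67 × 0.0057 = $5,203.049319
Drummond County: ($912,815.67 − $56,300) × 0.00628 = $856,515.67 × 0.00628 = $5,378.9184076
Total = $16,080.798328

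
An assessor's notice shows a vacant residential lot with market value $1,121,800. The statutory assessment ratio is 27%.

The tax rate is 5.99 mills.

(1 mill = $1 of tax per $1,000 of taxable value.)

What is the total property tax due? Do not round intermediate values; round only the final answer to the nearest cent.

$1,814.29

Assessed value = $1,121,800 × 0.27 = $302,886
Tax = $302,886 × 0.00599 = $1,814.28714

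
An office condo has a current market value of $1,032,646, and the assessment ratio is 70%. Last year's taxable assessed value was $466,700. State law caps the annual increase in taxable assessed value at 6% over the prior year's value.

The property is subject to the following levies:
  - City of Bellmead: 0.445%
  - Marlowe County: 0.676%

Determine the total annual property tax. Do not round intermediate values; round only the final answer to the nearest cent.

$5,545.61

Uncapped assessed value = $1,032,646 × 0.7 = $722,852.2
Cap limit = $466,700 × 1.06 = $494,702
Taxable assessed value = min($722,852.2, $494,702) = $494,702 (cap binds)
City of Bellmead: $494,702 × 0.00445 = $2,201.4239
Marlowe County: $494,702 × 0.00676 = $3,344.18552
Total = $5,545.60942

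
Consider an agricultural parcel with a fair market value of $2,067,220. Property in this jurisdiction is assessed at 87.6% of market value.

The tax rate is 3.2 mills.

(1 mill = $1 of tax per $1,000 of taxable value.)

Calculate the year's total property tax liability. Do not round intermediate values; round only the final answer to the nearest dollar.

Assessed value = $2,067,220 × 0.876 = $1,810,884.72
Tax = $1,810,884.72 × 0.0032 = $5,794.831104

$5,795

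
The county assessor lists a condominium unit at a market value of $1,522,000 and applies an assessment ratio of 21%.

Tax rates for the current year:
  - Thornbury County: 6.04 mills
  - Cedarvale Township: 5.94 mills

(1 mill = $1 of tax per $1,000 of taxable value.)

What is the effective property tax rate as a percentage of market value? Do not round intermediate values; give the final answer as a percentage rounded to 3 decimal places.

0.252%

Assessed value = $1,522,000 × 0.21 = $319,620
Thornbury County: $319,620 × 0.00604 = $1,930.5048
Cedarvale Township: $319,620 × 0.00594 = $1,898.5428
Total tax = $3,829.0476
Effective rate = $3,829.0476 ÷ $1,522,000 = 0.252% of market value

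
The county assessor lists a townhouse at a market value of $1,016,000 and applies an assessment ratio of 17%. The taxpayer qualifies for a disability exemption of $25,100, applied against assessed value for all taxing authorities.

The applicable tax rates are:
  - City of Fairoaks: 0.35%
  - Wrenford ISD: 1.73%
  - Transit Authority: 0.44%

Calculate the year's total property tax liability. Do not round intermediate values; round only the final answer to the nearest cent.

$3,720.02

Assessed value = $1,016,000 × 0.17 = $172,720
Taxable value = $172,720 − $25,100 = $147,620
City of Fairoaks: $147,620 × 0.0035 = $516.67
Wrenford ISD: $147,620 × 0.0173 = $2,553.826
Transit Authority: $147,620 × 0.0044 = $649.528
Total = $516.67 + $2,553.826 + $649.528 = $3,720.024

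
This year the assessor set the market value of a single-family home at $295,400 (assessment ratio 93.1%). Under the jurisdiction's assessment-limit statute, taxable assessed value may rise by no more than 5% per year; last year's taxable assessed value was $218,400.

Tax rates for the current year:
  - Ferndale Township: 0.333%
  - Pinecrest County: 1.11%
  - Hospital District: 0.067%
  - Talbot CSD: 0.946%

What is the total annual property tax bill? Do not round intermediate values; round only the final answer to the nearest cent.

$5,632.10

Uncapped assessed value = $295,400 × 0.931 = $275,017.4
Cap limit = $218,400 × 1.05 = $229,320
Taxable assessed value = min($275,017.4, $229,320) = $229,320 (cap binds)
Ferndale Township: $229,320 × 0.00333 = $763.6356
Pinecrest County: $229,320 × 0.0111 = $2,545.452
Hospital District: $229,320 × 0.00067 = $153.6444
Talbot CSD: $229,320 × 0.00946 = $2,169.3672
Total = $5,632.0992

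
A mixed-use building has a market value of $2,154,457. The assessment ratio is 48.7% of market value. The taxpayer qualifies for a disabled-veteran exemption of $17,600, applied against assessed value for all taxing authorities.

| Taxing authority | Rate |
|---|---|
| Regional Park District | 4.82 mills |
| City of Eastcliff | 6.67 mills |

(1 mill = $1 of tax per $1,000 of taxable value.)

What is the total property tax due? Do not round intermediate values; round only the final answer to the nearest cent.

$11,853.32

Assessed value = $2,154,457 × 0.487 = $1,049,220.559
Taxable value = $1,049,220.559 − $17,600 = $1,031,620.559
Regional Park District: $1,031,620.559 × 0.00482 = $4,972.41109438
City of Eastcliff: $1,031,620.559 × 0.00667 = $6,880.90912853
Total = $4,972.41109438 + $6,880.90912853 = $11,853.32022291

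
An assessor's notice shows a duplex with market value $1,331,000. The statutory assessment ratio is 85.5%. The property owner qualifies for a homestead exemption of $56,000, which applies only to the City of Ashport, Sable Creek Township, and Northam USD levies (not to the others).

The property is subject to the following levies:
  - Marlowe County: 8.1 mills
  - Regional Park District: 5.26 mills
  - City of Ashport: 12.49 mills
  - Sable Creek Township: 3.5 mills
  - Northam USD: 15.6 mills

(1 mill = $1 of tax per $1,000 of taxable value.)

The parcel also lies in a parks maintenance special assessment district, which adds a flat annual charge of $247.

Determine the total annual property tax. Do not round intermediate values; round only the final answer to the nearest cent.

$49,631.28

Assessed value = $1,331,000 × 0.855 = $1,138,005
Marlowe County: $1,138,005 × 0.0081 = $9,217.8405
Regional Park District: $1,138,005 × 0.00526 = $5,985.9063
City of Ashport: ($1,138,005 − $56,000) × 0.01249 = $1,082,005 × 0.01249 = $13,514.24245
Sable Creek Township: ($1,138,005 − $56,000) × 0.0035 = $1,082,005 × 0.0035 = $3,787.0175
Northam USD: ($1,138,005 − $56,000) × 0.0156 = $1,082,005 × 0.0156 = $16,879.278
Levies subtotal = $49,384.28475
Total = $49,384.28475 + $247 = $49,631.28475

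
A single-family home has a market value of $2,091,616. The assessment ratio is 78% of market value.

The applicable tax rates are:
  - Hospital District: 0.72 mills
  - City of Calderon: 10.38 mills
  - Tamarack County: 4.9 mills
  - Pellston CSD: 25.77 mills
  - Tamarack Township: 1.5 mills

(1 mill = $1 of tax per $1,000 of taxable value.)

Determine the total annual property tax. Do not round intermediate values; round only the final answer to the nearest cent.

$70,593.29

Assessed value = $2,091,616 × 0.78 = $1,631,460.48
Hospital District: $1,631,460.48 × 0.00072 = $1,174.6515456
City of Calderon: $1,631,460.48 × 0.01038 = $16,934.5597824
Tamarack County: $1,631,460.48 × 0.0049 = $7,994.156352
Pellston CSD: $1,631,460.48 × 0.02577 = $42,042.7365696
Tamarack Township: $1,631,460.48 × 0.0015 = $2,447.19072
Total = $1,174.6515456 + $16,934.5597824 + $7,994.156352 + $42,042.7365696 + $2,447.19072 = $70,593.2949696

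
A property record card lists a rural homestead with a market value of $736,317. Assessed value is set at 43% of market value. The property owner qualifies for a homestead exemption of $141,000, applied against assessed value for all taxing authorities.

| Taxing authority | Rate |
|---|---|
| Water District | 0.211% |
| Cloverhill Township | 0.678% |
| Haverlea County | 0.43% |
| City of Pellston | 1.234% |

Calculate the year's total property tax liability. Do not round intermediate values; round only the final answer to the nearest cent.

Assessed value = $736,317 × 0.43 = $316,616.31
Taxable value = $316,616.31 − $141,000 = $175,616.31
Water District: $175,616.31 × 0.00211 = $370.5504141
Cloverhill Township: $175,616.31 × 0.00678 = $1,190.6785818
Haverlea County: $175,616.31 × 0.0043 = $755.150133
City of Pellston: $175,616.31 × 0.01234 = $2,167.1052654
Total = $370.5504141 + $1,190.6785818 + $755.150133 + $2,167.1052654 = $4,483.4843943

$4,483.48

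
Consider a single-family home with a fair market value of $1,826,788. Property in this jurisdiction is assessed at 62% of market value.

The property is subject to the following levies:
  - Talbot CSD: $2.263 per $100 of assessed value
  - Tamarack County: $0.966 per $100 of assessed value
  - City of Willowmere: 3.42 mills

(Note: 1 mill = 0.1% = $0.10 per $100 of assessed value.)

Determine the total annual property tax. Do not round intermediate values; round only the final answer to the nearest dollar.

Assessed value = $1,826,788 × 0.62 = $1,132,608.56
Talbot CSD: $1,132,608.56 × 0.02263 = $25,630.9317128
Tamarack County: $1,132,608.56 × 0.00966 = $10,940.9986896
City of Willowmere: $1,132,608.56 × 0.00342 = $3,873.5212752
Total = $40,445.4516776

$40,445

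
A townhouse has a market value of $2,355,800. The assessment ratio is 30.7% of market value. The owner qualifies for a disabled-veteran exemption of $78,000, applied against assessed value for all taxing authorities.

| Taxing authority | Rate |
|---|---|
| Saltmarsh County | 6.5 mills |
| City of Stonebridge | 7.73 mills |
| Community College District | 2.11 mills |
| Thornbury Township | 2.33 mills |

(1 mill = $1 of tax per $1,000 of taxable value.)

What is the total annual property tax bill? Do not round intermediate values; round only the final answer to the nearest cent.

Assessed value = $2,355,800 × 0.307 = $723,230.6
Taxable value = $723,230.6 − $78,000 = $645,230.6
Saltmarsh County: $645,230.6 × 0.0065 = $4,193.9989
City of Stonebridge: $645,230.6 × 0.00773 = $4,987.632538
Community College District: $645,230.6 × 0.00211 = $1,361.436566
Thornbury Township: $645,230.6 × 0.00233 = $1,503.387298
Total = $4,193.9989 + $4,987.632538 + $1,361.436566 + $1,503.387298 = $12,046.455302

$12,046.46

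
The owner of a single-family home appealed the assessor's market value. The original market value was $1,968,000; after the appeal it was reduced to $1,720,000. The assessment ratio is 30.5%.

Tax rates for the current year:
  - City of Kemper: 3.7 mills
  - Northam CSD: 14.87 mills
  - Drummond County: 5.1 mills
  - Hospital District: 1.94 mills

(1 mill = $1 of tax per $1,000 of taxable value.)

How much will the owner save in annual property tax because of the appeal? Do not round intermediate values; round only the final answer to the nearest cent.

$1,937.14

Old assessed value = $1,968,000 × 0.305 = $600,240
New assessed value = $1,720,000 × 0.305 = $524,600
Combined rate = 0.0037 + 0.01487 + 0.0051 + 0.00194 = 0.02561
Old tax = $600,240 × 0.02561 = $15,372.1464
New tax = $524,600 × 0.02561 = $13,435.006
Reduction = $15,372.1464 − $13,435.006 = $1,937.1404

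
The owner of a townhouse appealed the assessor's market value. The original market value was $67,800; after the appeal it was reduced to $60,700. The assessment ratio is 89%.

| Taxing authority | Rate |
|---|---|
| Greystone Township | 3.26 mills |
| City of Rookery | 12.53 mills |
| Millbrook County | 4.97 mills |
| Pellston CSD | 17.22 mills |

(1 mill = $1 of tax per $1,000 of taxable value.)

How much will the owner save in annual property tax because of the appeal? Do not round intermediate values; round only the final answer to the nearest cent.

Old assessed value = $67,800 × 0.89 = $60,342
New assessed value = $60,700 × 0.89 = $54,023
Combined rate = 0.00326 + 0.01253 + 0.00497 + 0.01722 = 0.03798
Old tax = $60,342 × 0.03798 = $2,291.78916
New tax = $54,023 × 0.03798 = $2,051.79354
Reduction = $2,291.78916 − $2,051.79354 = $239.99562

$240.00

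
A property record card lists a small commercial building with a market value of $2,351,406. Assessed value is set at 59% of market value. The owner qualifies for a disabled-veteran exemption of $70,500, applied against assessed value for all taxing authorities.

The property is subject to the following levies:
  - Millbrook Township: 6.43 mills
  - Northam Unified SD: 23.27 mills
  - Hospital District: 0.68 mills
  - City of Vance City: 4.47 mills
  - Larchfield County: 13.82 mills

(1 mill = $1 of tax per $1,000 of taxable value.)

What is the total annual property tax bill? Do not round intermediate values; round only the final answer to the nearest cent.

$64,090.09

Assessed value = $2,351,406 × 0.59 = $1,387,329.54
Taxable value = $1,387,329.54 − $70,500 = $1,316,829.54
Millbrook Township: $1,316,829.54 × 0.00643 = $8,467.2139422
Northam Unified SD: $1,316,829.54 × 0.02327 = $30,642.6233958
Hospital District: $1,316,829.54 × 0.00068 = $895.4440872
City of Vance City: $1,316,829.54 × 0.00447 = $5,886.2280438
Larchfield County: $1,316,829.54 × 0.01382 = $18,198.5842428
Total = $8,467.2139422 + $30,642.6233958 + $895.4440872 + $5,886.2280438 + $18,198.5842428 = $64,090.0937118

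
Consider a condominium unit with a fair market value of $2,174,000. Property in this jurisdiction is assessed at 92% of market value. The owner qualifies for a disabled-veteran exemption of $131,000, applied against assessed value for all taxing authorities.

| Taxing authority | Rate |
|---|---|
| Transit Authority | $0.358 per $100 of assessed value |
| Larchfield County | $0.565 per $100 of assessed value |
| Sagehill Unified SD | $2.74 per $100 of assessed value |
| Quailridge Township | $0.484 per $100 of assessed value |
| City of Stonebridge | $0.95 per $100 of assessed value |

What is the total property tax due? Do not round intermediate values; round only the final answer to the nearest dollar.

$95,267

Assessed value = $2,174,000 × 0.92 = $2,000,080
Taxable value = $2,000,080 − $131,000 = $1,869,080
Transit Authority: $1,869,080 × 0.00358 = $6,691.3064
Larchfield County: $1,869,080 × 0.00565 = $10,560.302
Sagehill Unified SD: $1,869,080 × 0.0274 = $51,212.792
Quailridge Township: $1,869,080 × 0.00484 = $9,046.3472
City of Stonebridge: $1,869,080 × 0.0095 = $17,756.26
Total = $6,691.3064 + $10,560.302 + $51,212.792 + $9,046.3472 + $17,756.26 = $95,267.0076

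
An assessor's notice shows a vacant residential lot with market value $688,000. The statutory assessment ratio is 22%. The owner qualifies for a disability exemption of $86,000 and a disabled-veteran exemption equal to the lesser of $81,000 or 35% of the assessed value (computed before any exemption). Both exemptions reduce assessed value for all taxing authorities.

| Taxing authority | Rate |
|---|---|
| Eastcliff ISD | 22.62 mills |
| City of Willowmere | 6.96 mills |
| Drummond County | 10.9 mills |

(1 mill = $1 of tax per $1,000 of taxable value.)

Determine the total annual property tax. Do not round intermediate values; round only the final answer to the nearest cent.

Assessed value = $688,000 × 0.22 = $151,360
Disabled-veteran exemption = min($81,000, 35% × $151,360) = min($81,000, $52,976) = $52,976 (percentage binds)
Taxable value = $151,360 − $86,000 − $52,976 = $12,384
Eastcliff ISD: $12,384 × 0.02262 = $280.12608
City of Willowmere: $12,384 × 0.00696 = $86.19264
Drummond County: $12,384 × 0.0109 = $134.9856
Total = $501.30432

$501.30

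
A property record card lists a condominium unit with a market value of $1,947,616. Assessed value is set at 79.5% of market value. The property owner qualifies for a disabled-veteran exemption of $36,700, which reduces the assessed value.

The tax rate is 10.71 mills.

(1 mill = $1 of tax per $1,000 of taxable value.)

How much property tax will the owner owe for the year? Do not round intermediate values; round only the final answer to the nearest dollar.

$16,190

Assessed value = $1,947,616 × 0.795 = $1,548,354.72
Taxable value = $1,548,354.72 − $36,700 = $1,511,654.72
Tax = $1,511,654.72 × 0.01071 = $16,189.8220512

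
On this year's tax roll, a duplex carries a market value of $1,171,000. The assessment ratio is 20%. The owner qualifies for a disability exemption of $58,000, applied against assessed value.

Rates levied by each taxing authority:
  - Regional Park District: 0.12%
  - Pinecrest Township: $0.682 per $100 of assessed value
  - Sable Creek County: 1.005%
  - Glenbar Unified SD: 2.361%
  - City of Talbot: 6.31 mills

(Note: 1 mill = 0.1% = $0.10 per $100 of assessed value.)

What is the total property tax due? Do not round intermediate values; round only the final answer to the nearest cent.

$8,455.84

Assessed value = $1,171,000 × 0.2 = $234,200
Taxable value = $234,200 − $58,000 = $176,200
Regional Park District: $176,200 × 0.0012 = $211.44
Pinecrest Township: $176,200 × 0.00682 = $1,201.684
Sable Creek County: $176,200 × 0.01005 = $1,770.81
Glenbar Unified SD: $176,200 × 0.02361 = $4,160.082
City of Talbot: $176,200 × 0.00631 = $1,111.822
Total = $8,455.838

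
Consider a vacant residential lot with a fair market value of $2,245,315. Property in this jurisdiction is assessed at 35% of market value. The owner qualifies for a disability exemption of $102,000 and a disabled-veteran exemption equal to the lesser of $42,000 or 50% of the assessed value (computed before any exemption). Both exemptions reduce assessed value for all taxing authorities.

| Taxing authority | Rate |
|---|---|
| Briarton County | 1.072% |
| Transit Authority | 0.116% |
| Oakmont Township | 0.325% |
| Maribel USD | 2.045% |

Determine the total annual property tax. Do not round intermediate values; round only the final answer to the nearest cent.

Assessed value = $2,245,315 × 0.35 = $785,860.25
Disabled-veteran exemption = min($42,000, 50% × $785,860.25) = min($42,000, $392,930.125) = $42,000 (dollar cap binds)
Taxable value = $785,860.25 − $102,000 − $42,000 = $641,860.25
Briarton County: $641,860.25 × 0.01072 = $6,880.74188
Transit Authority: $641,860.25 × 0.00116 = $744.55789
Oakmont Township: $641,860.25 × 0.00325 = $2,086.0458125
Maribel USD: $641,860.25 × 0.02045 = $13,126.0421125
Total = $22,837.387695

$22,837.39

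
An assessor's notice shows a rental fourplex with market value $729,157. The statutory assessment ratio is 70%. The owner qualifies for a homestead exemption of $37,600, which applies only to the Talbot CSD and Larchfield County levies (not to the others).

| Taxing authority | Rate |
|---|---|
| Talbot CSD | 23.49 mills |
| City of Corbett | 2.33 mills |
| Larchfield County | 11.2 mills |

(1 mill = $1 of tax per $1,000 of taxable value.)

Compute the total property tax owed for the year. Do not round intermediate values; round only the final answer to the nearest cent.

Assessed value = $729,157 × 0.7 = $510,409.9
Talbot CSD: ($510,409.9 − $37,600) × 0.02349 = $472,809.9 × 0.02349 = $11,106.304551
City of Corbett: $510,409.9 × 0.00233 = $1,189.255067
Larchfield County: ($510,409.9 − $37,600) × 0.0112 = $472,809.9 × 0.0112 = $5,295.47088
Total = $17,591.030498

$17,591.03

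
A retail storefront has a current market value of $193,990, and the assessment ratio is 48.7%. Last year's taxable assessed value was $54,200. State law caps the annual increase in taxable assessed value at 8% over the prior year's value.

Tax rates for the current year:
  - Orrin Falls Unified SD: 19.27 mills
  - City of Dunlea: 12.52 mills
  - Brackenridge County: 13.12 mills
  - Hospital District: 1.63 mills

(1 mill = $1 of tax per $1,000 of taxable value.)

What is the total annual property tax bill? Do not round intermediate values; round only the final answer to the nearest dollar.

Uncapped assessed value = $193,990 × 0.487 = $94,473.13
Cap limit = $54,200 × 1.08 = $58,536
Taxable assessed value = min($94,473.13, $58,536) = $58,536 (cap binds)
Orrin Falls Unified SD: $58,536 × 0.01927 = $1,127.98872
City of Dunlea: $58,536 × 0.01252 = $732.87072
Brackenridge County: $58,536 × 0.01312 = $767.99232
Hospital District: $58,536 × 0.00163 = $95.41368
Total = $2,724.26544

$2,724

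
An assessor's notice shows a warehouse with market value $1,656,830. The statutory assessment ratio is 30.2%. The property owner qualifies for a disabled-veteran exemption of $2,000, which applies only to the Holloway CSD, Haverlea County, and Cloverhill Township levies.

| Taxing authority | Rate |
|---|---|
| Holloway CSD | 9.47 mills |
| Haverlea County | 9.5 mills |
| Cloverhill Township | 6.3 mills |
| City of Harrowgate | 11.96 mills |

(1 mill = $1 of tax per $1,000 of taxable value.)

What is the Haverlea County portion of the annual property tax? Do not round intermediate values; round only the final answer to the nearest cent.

Assessed value = $1,656,830 × 0.302 = $500,362.66
Haverlea County taxable value = $500,362.66 − $2,000 = $498,362.66
Haverlea County levy = $498,362.66 × 0.0095 = $4,734.44527

$4,734.45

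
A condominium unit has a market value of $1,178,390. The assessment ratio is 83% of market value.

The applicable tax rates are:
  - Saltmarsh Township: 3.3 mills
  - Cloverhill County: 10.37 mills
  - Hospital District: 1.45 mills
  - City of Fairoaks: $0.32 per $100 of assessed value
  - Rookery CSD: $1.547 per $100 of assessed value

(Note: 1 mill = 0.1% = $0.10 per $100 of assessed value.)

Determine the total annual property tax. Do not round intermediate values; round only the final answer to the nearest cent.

Assessed value = $1,178,390 × 0.83 = $978,063.7
Saltmarsh Township: $978,063.7 × 0.0033 = $3,227.61021
Cloverhill County: $978,063.7 × 0.01037 = $10,142.520569
Hospital District: $978,063.7 × 0.00145 = $1,418.192365
City of Fairoaks: $978,063.7 × 0.0032 = $3,129.80384
Rookery CSD: $978,063.7 × 0.01547 = $15,130.645439
Total = $33,048.772423

$33,048.77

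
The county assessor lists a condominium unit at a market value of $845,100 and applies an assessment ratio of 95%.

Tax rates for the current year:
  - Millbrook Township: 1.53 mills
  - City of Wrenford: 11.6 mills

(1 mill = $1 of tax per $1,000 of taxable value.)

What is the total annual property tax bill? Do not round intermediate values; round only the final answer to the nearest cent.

$10,541.35

Assessed value = $845,100 × 0.95 = $802,845
Millbrook Township: $802,845 × 0.00153 = $1,228.35285
City of Wrenford: $802,845 × 0.0116 = $9,313.002
Total = $1,228.35285 + $9,313.002 = $10,541.35485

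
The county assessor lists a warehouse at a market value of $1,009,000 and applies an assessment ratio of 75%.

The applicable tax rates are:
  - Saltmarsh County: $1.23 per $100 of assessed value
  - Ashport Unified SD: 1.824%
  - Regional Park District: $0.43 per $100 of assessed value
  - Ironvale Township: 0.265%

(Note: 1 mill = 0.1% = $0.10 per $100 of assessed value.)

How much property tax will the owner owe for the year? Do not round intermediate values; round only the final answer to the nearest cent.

Assessed value = $1,009,000 × 0.75 = $756,750
Saltmarsh County: $756,750 × 0.0123 = $9,308.025
Ashport Unified SD: $756,750 × 0.01824 = $13,803.12
Regional Park District: $756,750 × 0.0043 = $3,254.025
Ironvale Township: $756,750 × 0.00265 = $2,005.3875
Total = $28,370.5575

$28,370.56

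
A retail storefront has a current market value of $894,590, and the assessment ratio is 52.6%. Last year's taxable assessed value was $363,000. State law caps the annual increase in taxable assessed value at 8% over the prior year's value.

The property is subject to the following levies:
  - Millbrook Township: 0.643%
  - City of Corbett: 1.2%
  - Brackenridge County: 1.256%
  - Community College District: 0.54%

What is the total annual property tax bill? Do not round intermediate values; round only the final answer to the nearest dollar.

$14,266

Uncapped assessed value = $894,590 × 0.526 = $470,554.34
Cap limit = $363,000 × 1.08 = $392,040
Taxable assessed value = min($470,554.34, $392,040) = $392,040 (cap binds)
Millbrook Township: $392,040 × 0.00643 = $2,520.8172
City of Corbett: $392,040 × 0.012 = $4,704.48
Brackenridge County: $392,040 × 0.01256 = $4,924.0224
Community College District: $392,040 × 0.0054 = $2,117.016
Total = $14,266.3356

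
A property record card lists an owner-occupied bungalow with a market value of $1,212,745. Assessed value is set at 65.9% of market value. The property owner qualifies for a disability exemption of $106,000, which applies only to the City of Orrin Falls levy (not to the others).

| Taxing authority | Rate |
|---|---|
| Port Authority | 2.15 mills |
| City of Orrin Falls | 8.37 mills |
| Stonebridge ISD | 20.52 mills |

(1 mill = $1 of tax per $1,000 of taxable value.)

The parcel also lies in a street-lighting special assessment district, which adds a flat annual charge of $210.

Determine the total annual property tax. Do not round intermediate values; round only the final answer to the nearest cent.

$24,129.92

Assessed value = $1,212,745 × 0.659 = $799,198.955
Port Authority: $799,198.955 × 0.00215 = $1,718.27775325
City of Orrin Falls: ($799,198.955 − $106,000) × 0.00837 = $693,198.955 × 0.00837 = $5,802.07525335
Stonebridge ISD: $799,198.955 × 0.02052 = $16,399.5625566
Levies subtotal = $23,919.9155632
Total = $23,919.9155632 + $210 = $24,129.9155632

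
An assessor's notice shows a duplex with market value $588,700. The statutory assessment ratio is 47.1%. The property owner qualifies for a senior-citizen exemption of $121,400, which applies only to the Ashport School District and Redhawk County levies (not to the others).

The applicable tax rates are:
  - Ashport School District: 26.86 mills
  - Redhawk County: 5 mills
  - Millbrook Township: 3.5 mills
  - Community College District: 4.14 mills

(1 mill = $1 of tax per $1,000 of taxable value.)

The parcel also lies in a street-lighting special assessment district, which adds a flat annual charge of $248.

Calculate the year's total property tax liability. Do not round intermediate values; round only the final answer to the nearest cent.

$7,332.67

Assessed value = $588,700 × 0.471 = $277,277.7
Ashport School District: ($277,277.7 − $121,400) × 0.02686 = $155,877.7 × 0.02686 = $4,186.875022
Redhawk County: ($277,277.7 − $121,400) × 0.005 = $155,877.7 × 0.005 = $779.3885
Millbrook Township: $277,277.7 × 0.0035 = $970.47195
Community College District: $277,277.7 × 0.00414 = $1,147.929678
Levies subtotal = $7,084.66515
Total = $7,084.66515 + $248 = $7,332.66515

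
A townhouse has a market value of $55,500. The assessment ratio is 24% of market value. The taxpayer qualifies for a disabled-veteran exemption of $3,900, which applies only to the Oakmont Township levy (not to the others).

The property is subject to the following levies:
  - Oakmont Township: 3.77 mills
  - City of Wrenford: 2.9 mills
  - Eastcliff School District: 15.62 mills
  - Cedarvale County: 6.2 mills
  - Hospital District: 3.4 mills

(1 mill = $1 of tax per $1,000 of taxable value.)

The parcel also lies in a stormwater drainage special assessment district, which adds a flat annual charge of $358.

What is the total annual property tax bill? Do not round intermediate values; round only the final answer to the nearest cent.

Assessed value = $55,500 × 0.24 = $13,320
Oakmont Township: ($13,320 − $3,900) × 0.00377 = $9,420 × 0.00377 = $35.5134
City of Wrenford: $13,320 × 0.0029 = $38.628
Eastcliff School District: $13,320 × 0.01562 = $208.0584
Cedarvale County: $13,320 × 0.0062 = $82.584
Hospital District: $13,320 × 0.0034 = $45.288
Levies subtotal = $410.0718
Total = $410.0718 + $358 = $768.0718

$768.07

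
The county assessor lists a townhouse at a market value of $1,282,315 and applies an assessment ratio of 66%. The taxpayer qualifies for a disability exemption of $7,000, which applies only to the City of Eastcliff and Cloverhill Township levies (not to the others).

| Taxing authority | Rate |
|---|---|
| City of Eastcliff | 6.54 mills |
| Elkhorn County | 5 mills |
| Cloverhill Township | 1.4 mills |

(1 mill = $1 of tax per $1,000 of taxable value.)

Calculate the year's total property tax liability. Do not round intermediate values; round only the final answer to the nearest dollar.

Assessed value = $1,282,315 × 0.66 = $846,327.9
City of Eastcliff: ($846,327.9 − $7,000) × 0.00654 = $839,327.9 × 0.00654 = $5,489.204466
Elkhorn County: $846,327.9 × 0.005 = $4,231.6395
Cloverhill Township: ($846,327.9 − $7,000) × 0.0014 = $839,327.9 × 0.0014 = $1,175.05906
Total = $10,895.903026

$10,896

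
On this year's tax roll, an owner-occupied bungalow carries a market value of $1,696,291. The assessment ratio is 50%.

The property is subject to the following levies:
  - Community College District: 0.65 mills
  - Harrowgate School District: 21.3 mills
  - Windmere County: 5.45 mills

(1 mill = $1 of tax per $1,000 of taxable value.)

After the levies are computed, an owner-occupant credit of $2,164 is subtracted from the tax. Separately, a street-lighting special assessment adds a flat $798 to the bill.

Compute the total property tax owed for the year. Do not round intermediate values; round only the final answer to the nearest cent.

Assessed value = $1,696,291 × 0.5 = $848,145.5
Community College District: $848,145.5 × 0.00065 = $551.294575
Harrowgate School District: $848,145.5 × 0.0213 = $18,065.49915
Windmere County: $848,145.5 × 0.00545 = $4,622.392975
Levies subtotal = $23,239.1867
After credit = $23,239.1867 − $2,164 = $21,075.1867
Total = $21,075.1867 + $798 = $21,873.1867

$21,873.19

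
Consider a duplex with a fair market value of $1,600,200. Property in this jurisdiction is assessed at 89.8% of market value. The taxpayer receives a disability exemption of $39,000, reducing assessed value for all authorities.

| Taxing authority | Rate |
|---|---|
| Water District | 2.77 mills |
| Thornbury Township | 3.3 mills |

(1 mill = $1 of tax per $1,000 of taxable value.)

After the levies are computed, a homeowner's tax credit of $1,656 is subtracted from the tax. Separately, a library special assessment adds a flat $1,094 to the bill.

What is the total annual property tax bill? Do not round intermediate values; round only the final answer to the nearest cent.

Assessed value = $1,600,200 × 0.898 = $1,436,979.6
Taxable value = $1,436,979.6 − $39,000 = $1,397,979.6
Water District: $1,397,979.6 × 0.00277 = $3,872.403492
Thornbury Township: $1,397,979.6 × 0.0033 = $4,613.33268
Levies subtotal = $8,485.736172
After credit = $8,485.736172 − $1,656 = $6,829.736172
Total = $6,829.736172 + $1,094 = $7,923.736172

$7,923.74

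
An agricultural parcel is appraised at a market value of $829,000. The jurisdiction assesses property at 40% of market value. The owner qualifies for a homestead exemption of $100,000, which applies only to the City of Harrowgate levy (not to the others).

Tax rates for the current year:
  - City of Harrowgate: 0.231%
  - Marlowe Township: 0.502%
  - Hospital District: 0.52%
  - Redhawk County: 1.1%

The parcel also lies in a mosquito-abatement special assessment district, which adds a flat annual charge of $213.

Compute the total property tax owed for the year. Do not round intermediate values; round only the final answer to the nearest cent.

$7,784.55

Assessed value = $829,000 × 0.4 = $331,600
City of Harrowgate: ($331,600 − $100,000) × 0.00231 = $231,600 × 0.00231 = $534.996
Marlowe Township: $331,600 × 0.00502 = $1,664.632
Hospital District: $331,600 × 0.0052 = $1,724.32
Redhawk County: $331,600 × 0.011 = $3,647.6
Levies subtotal = $7,571.548
Total = $7,571.548 + $213 = $7,784.548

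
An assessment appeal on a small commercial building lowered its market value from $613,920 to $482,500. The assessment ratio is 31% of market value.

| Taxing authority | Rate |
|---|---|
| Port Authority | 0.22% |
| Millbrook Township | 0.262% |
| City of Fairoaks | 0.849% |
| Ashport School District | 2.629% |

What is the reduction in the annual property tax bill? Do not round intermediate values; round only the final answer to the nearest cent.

$1,613.31

Old assessed value = $613,920 × 0.31 = $190,315.2
New assessed value = $482,500 × 0.31 = $149,575
Combined rate = 0.0022 + 0.00262 + 0.00849 + 0.02629 = 0.0396
Old tax = $190,315.2 × 0.0396 = $7,536.48192
New tax = $149,575 × 0.0396 = $5,923.17
Reduction = $7,536.48192 − $5,923.17 = $1,613.31192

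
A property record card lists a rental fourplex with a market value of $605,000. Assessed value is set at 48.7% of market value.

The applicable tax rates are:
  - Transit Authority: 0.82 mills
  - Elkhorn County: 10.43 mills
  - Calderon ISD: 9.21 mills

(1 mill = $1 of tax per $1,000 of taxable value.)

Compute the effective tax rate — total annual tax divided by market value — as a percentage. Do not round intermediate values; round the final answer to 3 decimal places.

0.996%

Assessed value = $605,000 × 0.487 = $294,635
Transit Authority: $294,635 × 0.00082 = $241.6007
Elkhorn County: $294,635 × 0.01043 = $3,073.04305
Calderon ISD: $294,635 × 0.00921 = $2,713.58835
Total tax = $6,028.2321
Effective rate = $6,028.2321 ÷ $605,000 = 0.996% of market value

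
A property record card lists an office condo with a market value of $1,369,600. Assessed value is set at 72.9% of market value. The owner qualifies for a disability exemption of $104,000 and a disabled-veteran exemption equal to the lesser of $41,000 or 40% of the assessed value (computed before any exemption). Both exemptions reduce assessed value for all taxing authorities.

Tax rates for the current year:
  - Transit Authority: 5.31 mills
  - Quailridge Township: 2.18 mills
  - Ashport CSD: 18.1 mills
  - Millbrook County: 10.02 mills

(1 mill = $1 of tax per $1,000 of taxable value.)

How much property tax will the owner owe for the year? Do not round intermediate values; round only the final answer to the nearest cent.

Assessed value = $1,369,600 × 0.729 = $998,438.4
Disabled-veteran exemption = min($41,000, 40% × $998,438.4) = min($41,000, $399,375.36) = $41,000 (dollar cap binds)
Taxable value = $998,438.4 − $104,000 − $41,000 = $853,438.4
Transit Authority: $853,438.4 × 0.00531 = $4,531.757904
Quailridge Township: $853,438.4 × 0.00218 = $1,860.495712
Ashport CSD: $853,438.4 × 0.0181 = $15,447.23504
Millbrook County: $853,438.4 × 0.01002 = $8,551.452768
Total = $30,390.941424

$30,390.94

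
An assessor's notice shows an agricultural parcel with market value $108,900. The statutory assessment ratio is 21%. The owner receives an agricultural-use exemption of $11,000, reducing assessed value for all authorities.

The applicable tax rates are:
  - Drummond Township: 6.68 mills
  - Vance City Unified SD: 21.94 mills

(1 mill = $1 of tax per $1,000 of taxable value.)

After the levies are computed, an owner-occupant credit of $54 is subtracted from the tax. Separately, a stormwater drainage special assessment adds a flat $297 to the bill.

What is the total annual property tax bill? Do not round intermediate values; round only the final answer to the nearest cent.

$582.69

Assessed value = $108,900 × 0.21 = $22,869
Taxable value = $22,869 − $11,000 = $11,869
Drummond Township: $11,869 × 0.00668 = $79.28492
Vance City Unified SD: $11,869 × 0.02194 = $260.40586
Levies subtotal = $339.69078
After credit = $339.69078 − $54 = $285.69078
Total = $285.69078 + $297 = $582.69078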